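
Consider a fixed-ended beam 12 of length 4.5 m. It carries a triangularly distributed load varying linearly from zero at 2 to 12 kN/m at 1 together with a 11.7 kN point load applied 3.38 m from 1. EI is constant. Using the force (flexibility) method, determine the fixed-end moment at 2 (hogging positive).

Take the two fixed-end moments M_1, M_2 as redundants; the released structure is the simple span 12.
Simple-span end rotations at 1 and 2 under the given loads:
  at 1: triangular load, peak 12: w₀L³/(45EI) = 24.3/EI
  at 2: triangular load, peak 12: 7w₀L³/(360EI) = 21.26/EI
  at 1: point load 11.7 at a = 3.38: Pab(L + b)/(6LEI) = 9.219/EI
  at 2: point load 11.7 at a = 3.38: Pab(L + a)/(6LEI) = 12.93/EI
  θ_10 = 33.52/EI,  θ_20 = 34.19/EI
Flexibility coefficients: a unit moment at one end gives L/(3EI) there and L/(6EI) at the far end, so f₁₁ = f₂₂ = 1.5/EI and f₁₂ = f₂₁ = 0.75/EI.
Compatibility — zero rotation at each built-in end:
  1.5 M_1 + 0.75 M_2 = 33.52
  0.75 M_1 + 1.5 M_2 = 34.19
Solving the pair gives M_1 = 14.6 kN·m and M_2 = 15.49 kN·m (hogging).

M_2 = 15.49 kN·m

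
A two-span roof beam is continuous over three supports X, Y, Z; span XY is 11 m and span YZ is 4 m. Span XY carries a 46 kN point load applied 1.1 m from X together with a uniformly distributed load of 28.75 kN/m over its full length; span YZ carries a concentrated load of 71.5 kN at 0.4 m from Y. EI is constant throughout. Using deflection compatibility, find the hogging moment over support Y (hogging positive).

Release continuity at Y by inserting a hinge; the redundant is the internal moment M_Y. The primary structure is two simply-supported spans XY and YZ.
Discontinuity in slope at Y on the released structure — sum the simple-span end rotations:
  span XY: point load 46 at a = 1.1: Pab(L + a)/(6LEI) = 91.84/EI
  span XY: UDL 28.75: wL³/(24EI) = 1594/EI
  span YZ: point load 71.5 at a = 0.4: Pab(L + b)/(6LEI) = 32.6/EI
  relative rotation θ_0 = (1686 + 32.6)/EI = 1719/EI
A unit hogging moment at Y produces rotation L₁/(3EI) + L₂/(3EI) = 5/EI.
Compatibility: M_Y·(L₁+L₂)/(3EI) = θ_0, giving M_Y = 343.8 kN·m (hogging).

M_Y = 343.8 kN·m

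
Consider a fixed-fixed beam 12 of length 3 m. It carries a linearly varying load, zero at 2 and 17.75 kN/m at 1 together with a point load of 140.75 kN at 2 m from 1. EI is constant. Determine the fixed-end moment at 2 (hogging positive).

M_2 = 67.88 kN·m

Take the two fixed-end moments M_1, M_2 as redundants; the released structure is the simple span 12.
Simple-span end rotations at 1 and 2 under the given loads:
  at 1: triangular load, peak 17.75: w₀L³/(45EI) = 10.65/EI
  at 2: triangular load, peak 17.75: 7w₀L³/(360EI) = 9.319/EI
  at 1: point load 140.75 at a = 2: Pab(L + b)/(6LEI) = 62.56/EI
  at 2: point load 140.75 at a = 2: Pab(L + a)/(6LEI) = 78.19/EI
  θ_10 = 73.21/EI,  θ_20 = 87.51/EI
Flexibility coefficients: a unit moment at one end gives L/(3EI) there and L/(6EI) at the far end, so f₁₁ = f₂₂ = 1/EI and f₁₂ = f₂₁ = 0.5/EI.
Compatibility — zero rotation at each built-in end:
  1 M_1 + 0.5 M_2 = 73.21
  0.5 M_1 + 1 M_2 = 87.51
Solving the pair gives M_1 = 39.27 kN·m and M_2 = 67.88 kN·m (hogging).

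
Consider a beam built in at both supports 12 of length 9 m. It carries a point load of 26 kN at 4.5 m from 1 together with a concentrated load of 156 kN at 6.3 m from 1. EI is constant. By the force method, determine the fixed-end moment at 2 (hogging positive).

Take the two fixed-end moments M_1, M_2 as redundants; the released structure is the simple span 12.
End rotations of the released simple span under the applied load (×1/EI):
  at 1: point load 26 at a = 4.5: Pab(L + b)/(6LEI) = 131.6/EI
  at 2: point load 26 at a = 4.5: Pab(L + a)/(6LEI) = 131.6/EI
  at 1: point load 156 at a = 6.3: Pab(L + b)/(6LEI) = 574.9/EI
  at 2: point load 156 at a = 6.3: Pab(L + a)/(6LEI) = 751.8/EI
  θ_10 = 706.6/EI,  θ_20 = 883.5/EI
Flexibility coefficients: a unit moment at one end gives L/(3EI) there and L/(6EI) at the far end, so f₁₁ = f₂₂ = 3/EI and f₁₂ = f₂₁ = 1.5/EI.
Compatibility — zero rotation at each built-in end:
  3 M_1 + 1.5 M_2 = 706.6
  1.5 M_1 + 3 M_2 = 883.5
Solving the pair gives M_1 = 117.7 kN·m and M_2 = 235.6 kN·m (hogging).

M_2 = 235.6 kN·m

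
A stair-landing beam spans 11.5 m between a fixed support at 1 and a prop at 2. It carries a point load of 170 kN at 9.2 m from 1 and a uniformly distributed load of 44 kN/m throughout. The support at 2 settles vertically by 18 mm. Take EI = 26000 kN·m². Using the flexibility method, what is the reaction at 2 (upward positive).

R_2 = 308.5 kN

Release the roller at 2. Primary structure: cantilever fixed at 1.
Downward deflection at the released point 2 due to the loads:
  point load 170 at a = 9.2: Pa²(3L − a)/(6EI) = 60673/EI
  UDL 44: wL⁴/(8EI) = 96195/EI
  δ_0 = 156868/EI
Flexibility coefficient — unit upward force at 2: δ_{22} = L³/(3EI) = 507/EI.
With EI = 26000 kN·m²: δ_0 = 6.0334 m and δ_{22} = 0.019498 m/kN.
Compatibility — the beam at 2 must follow the support down by 0.018 m: δ_0 − R_2·δ_{22} = 0.018, so R_2 = (6.0334 − 0.018)/0.019498 = 308.5 kN.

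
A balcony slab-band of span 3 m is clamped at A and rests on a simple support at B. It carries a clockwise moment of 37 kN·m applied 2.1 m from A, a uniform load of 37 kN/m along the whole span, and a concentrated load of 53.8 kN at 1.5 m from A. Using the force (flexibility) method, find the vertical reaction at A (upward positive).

R_A = 89.53 kN

Take the reaction at B as the redundant and release it; the primary structure is a cantilever fixed at A.
Deflection at B on the released cantilever, summing each load's contribution:
  clockwise couple 37 at a = 2.1: M₀a(2L − a)/(2EI) = 151.5/EI
  UDL 37: wL⁴/(8EI) = 374.6/EI
  point load 53.8 at a = 1.5: Pa²(3L − a)/(6EI) = 151.3/EI
  δ_0 = 677.5/EI
Flexibility coefficient — unit upward force at B: δ_{BB} = L³/(3EI) = 9/EI.
Compatibility at B: δ_0 − R_B·δ_{BB} = 0, so R_B = 677.5/9 = 75.27 kN.
Vertical equilibrium: R_A = ΣP − R_B = 164.8 − 75.27 = 89.53 kN.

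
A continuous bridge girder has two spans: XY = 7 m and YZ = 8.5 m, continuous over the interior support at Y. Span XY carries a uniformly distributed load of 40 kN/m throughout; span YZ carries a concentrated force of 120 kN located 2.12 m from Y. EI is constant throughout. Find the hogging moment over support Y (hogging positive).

M_Y = 202.3 kN·m

Release continuity at Y by inserting a hinge; the redundant is the internal moment M_Y. The primary structure is two simply-supported spans XY and YZ.
End slopes at the hinge Y, treating each span as simply supported:
  span XY: UDL 40: wL³/(24EI) = 571.7/EI
  span YZ: point load 120 at a = 2.12: Pab(L + b)/(6LEI) = 473.6/EI
  relative rotation θ_0 = (571.7 + 473.6)/EI = 1045/EI
A unit hogging moment at Y produces rotation L₁/(3EI) + L₂/(3EI) = 5.167/EI.
Slope continuity at Y: θ_0 = M_Y·5.167/EI, so M_Y = 1045/5.167 = 202.3 kN·m (hogging).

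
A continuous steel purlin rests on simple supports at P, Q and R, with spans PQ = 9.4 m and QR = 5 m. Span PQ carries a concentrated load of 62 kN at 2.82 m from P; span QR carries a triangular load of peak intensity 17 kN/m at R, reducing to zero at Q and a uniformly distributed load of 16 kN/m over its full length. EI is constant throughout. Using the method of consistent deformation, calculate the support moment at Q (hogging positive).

M_Q = 77.9 kN·m

Insert a hinge at Q; M_Q is the redundant, and each span becomes simply supported.
Discontinuity in slope at Q on the released structure — sum the simple-span end rotations:
  span PQ: point load 62 at a = 2.82: Pab(L + a)/(6LEI) = 249.3/EI
  span QR: triangular load, peak 17: 7w₀L³/(360EI) = 41.32/EI
  span QR: UDL 16: wL³/(24EI) = 83.33/EI
  relative rotation θ_0 = (249.3 + 124.7)/EI = 373.9/EI
A unit hogging moment at Q produces rotation L₁/(3EI) + L₂/(3EI) = 4.8/EI.
Compatibility: M_Q·(L₁+L₂)/(3EI) = θ_0, giving M_Q = 77.9 kN·m (hogging).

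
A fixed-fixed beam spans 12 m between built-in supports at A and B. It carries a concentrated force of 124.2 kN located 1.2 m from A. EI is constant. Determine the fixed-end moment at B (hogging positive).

M_B = 13.41 kN·m

Take the two fixed-end moments M_A, M_B as redundants; the released structure is the simple span AB.
Simple-span end rotations at A and B under the given loads:
  at A: point load 124.2 at a = 1.2: Pab(L + b)/(6LEI) = 509.7/EI
  at B: point load 124.2 at a = 1.2: Pab(L + a)/(6LEI) = 295.1/EI
  θ_A0 = 509.7/EI,  θ_B0 = 295.1/EI
Flexibility coefficients: a unit moment at one end gives L/(3EI) there and L/(6EI) at the far end, so f₁₁ = f₂₂ = 4/EI and f₁₂ = f₂₁ = 2/EI.
Compatibility — zero rotation at each built-in end:
  4 M_A + 2 M_B = 509.7
  2 M_A + 4 M_B = 295.1
Solving the pair gives M_A = 120.7 kN·m and M_B = 13.41 kN·m (hogging).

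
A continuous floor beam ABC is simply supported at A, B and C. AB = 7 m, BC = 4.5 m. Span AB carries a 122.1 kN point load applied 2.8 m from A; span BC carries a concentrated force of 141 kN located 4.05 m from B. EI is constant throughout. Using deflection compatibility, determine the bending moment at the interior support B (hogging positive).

M_B = 99.69 kN·m

Take M_B as the redundant. Released structure: two simple spans AB and BC with a hinge at B.
Discontinuity in slope at B on the released structure — sum the simple-span end rotations:
  span AB: point load 122.1 at a = 2.8: Pab(L + a)/(6LEI) = 335/EI
  span BC: point load 141 at a = 4.05: Pab(L + b)/(6LEI) = 47.11/EI
  relative rotation θ_0 = (335 + 47.11)/EI = 382.2/EI
A unit hogging moment at B produces rotation L₁/(3EI) + L₂/(3EI) = 3.833/EI.
Slope continuity at B: θ_0 = M_B·3.833/EI, so M_B = 382.2/3.833 = 99.69 kN·m (hogging).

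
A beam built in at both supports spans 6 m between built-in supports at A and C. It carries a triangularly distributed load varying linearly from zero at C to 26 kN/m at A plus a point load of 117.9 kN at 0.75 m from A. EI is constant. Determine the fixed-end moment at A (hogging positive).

M_A = 114.5 kN·m

Release both end moments; the primary structure is a simply-supported span AC with redundants M_A and M_C.
End rotations of the released simple span under the applied load (×1/EI):
  at A: triangular load, peak 26: w₀L³/(45EI) = 124.8/EI
  at C: triangular load, peak 26: 7w₀L³/(360EI) = 109.2/EI
  at A: point load 117.9 at a = 0.75: Pab(L + b)/(6LEI) = 145.1/EI
  at C: point load 117.9 at a = 0.75: Pab(L + a)/(6LEI) = 87.04/EI
  θ_A0 = 269.9/EI,  θ_C0 = 196.2/EI
Flexibility coefficients: a unit moment at one end gives L/(3EI) there and L/(6EI) at the far end, so f₁₁ = f₂₂ = 2/EI and f₁₂ = f₂₁ = 1/EI.
Compatibility — zero rotation at each built-in end:
  2 M_A + 1 M_C = 269.9
  1 M_A + 2 M_C = 196.2
Solving the pair gives M_A = 114.5 kN·m and M_C = 40.87 kN·m (hogging).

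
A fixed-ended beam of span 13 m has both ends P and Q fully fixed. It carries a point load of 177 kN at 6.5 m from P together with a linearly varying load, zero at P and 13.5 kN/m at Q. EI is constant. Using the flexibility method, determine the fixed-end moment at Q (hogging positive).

Release both end moments; the primary structure is a simply-supported span PQ with redundants M_P and M_Q.
End rotations of the released simple span under the applied load (×1/EI):
  at P: point load 177 at a = 6.5: Pab(L + b)/(6LEI) = 1870/EI
  at Q: point load 177 at a = 6.5: Pab(L + a)/(6LEI) = 1870/EI
  at P: triangular load, peak 13.5: 7w₀L³/(360EI) = 576.7/EI
  at Q: triangular load, peak 13.5: w₀L³/(45EI) = 659.1/EI
  θ_P0 = 2446/EI,  θ_Q0 = 2529/EI
Flexibility coefficients: a unit moment at one end gives L/(3EI) there and L/(6EI) at the far end, so f₁₁ = f₂₂ = 4.333/EI and f₁₂ = f₂₁ = 2.167/EI.
Compatibility — zero rotation at each built-in end:
  4.333 M_P + 2.167 M_Q = 2446
  2.167 M_P + 4.333 M_Q = 2529
Solving the pair gives M_P = 363.7 kN·m and M_Q = 401.7 kN·m (hogging).

M_Q = 401.7 kN·m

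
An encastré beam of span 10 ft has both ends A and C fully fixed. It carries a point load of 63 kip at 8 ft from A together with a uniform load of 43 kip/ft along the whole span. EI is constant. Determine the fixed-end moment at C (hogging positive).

Release both end moments; the primary structure is a simply-supported span AC with redundants M_A and M_C.
On the primary (simply-supported) span, the end slopes from the loading are:
  at A: point load 63 at a = 8: Pab(L + b)/(6LEI) = 201.6/EI
  at C: point load 63 at a = 8: Pab(L + a)/(6LEI) = 302.4/EI
  at A: UDL 43: wL³/(24EI) = 1792/EI
  at C: UDL 43: wL³/(24EI) = 1792/EI
  θ_A0 = 1993/EI,  θ_C0 = 2094/EI
Flexibility coefficients: a unit moment at one end gives L/(3EI) there and L/(6EI) at the far end, so f₁₁ = f₂₂ = 3.333/EI and f₁₂ = f₂₁ = 1.667/EI.
Compatibility — zero rotation at each built-in end:
  3.333 M_A + 1.667 M_C = 1993
  1.667 M_A + 3.333 M_C = 2094
Solving the pair gives M_A = 378.5 kip·ft and M_C = 439 kip·ft (hogging).

M_C = 439 kip·ft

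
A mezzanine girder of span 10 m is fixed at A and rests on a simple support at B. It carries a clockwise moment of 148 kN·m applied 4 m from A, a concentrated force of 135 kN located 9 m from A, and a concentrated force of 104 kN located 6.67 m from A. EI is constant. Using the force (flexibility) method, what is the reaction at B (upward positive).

R_B = 183 kN

Release the roller at B. Primary structure: cantilever fixed at A.
Deflection at B on the released cantilever, summing each load's contribution:
  clockwise couple 148 at a = 4: M₀a(2L − a)/(2EI) = 4736/EI
  point load 135 at a = 9: Pa²(3L − a)/(6EI) = 38272/EI
  point load 104 at a = 6.67: Pa²(3L − a)/(6EI) = 17991/EI
  δ_0 = 60999/EI
Flexibility coefficient — unit upward force at B: δ_{BB} = L³/(3EI) = 333.3/EI.
The prop prevents deflection at B: R_B = δ_0/δ_{BB} = 60999/333.3 = 183 kN.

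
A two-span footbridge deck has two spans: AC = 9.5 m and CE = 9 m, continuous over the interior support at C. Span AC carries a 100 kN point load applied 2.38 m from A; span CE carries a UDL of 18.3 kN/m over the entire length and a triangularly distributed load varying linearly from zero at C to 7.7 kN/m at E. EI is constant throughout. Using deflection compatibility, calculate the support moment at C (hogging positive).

Release continuity at C by inserting a hinge; the redundant is the internal moment M_C. The primary structure is two simply-supported spans AC and CE.
Discontinuity in slope at C on the released structure — sum the simple-span end rotations:
  span AC: point load 100 at a = 2.38: Pab(L + a)/(6LEI) = 353.2/EI
  span CE: UDL 18.3: wL³/(24EI) = 555.9/EI
  span CE: triangular load, peak 7.7: 7w₀L³/(360EI) = 109.1/EI
  relative rotation θ_0 = (353.2 + 665)/EI = 1018/EI
A unit hogging moment at C produces rotation L₁/(3EI) + L₂/(3EI) = 6.167/EI.
Compatibility: M_C·(L₁+L₂)/(3EI) = θ_0, giving M_C = 165.1 kN·m (hogging).

M_C = 165.1 kN·m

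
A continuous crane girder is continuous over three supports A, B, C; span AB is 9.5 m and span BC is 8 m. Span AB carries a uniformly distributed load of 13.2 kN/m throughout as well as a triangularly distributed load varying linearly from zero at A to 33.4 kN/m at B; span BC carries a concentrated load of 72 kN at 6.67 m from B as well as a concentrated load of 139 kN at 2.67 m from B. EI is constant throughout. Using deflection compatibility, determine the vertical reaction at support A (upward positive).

Release continuity at B by inserting a hinge; the redundant is the internal moment M_B. The primary structure is two simply-supported spans AB and BC.
Rotations at B on the released spans (each span's end-slope, ×1/EI):
  span AB: UDL 13.2: wL³/(24EI) = 471.6/EI
  span AB: triangular load, peak 33.4: w₀L³/(45EI) = 636.4/EI
  span BC: point load 72 at a = 6.67: Pab(L + b)/(6LEI) = 124.2/EI
  span BC: point load 139 at a = 2.67: Pab(L + b)/(6LEI) = 549.3/EI
  relative rotation θ_0 = (1108 + 673.5)/EI = 1781/EI
A unit hogging moment at B produces rotation L₁/(3EI) + L₂/(3EI) = 5.833/EI.
Slope continuity at B: θ_0 = M_B·5.833/EI, so M_B = 1781/5.833 = 305.4 kN·m (hogging).
Span AB, ΣM about A with M_B applied at B: R_B^{AB}·9.5 = 1600 + 305.4, so R_B^{AB} = 200.6 kN and R_A = 284.1 − 200.6 = 83.44 kN.

R_A = 83.44 kN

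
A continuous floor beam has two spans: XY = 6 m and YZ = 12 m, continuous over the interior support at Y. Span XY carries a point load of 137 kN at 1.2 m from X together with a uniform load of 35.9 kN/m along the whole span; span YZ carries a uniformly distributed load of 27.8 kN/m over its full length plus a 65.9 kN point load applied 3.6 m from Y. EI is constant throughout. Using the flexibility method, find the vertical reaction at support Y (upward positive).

Release continuity at Y by inserting a hinge; the redundant is the internal moment M_Y. The primary structure is two simply-supported spans XY and YZ.
Rotations at Y on the released spans (each span's end-slope, ×1/EI):
  span XY: point load 137 at a = 1.2: Pab(L + a)/(6LEI) = 157.8/EI
  span XY: UDL 35.9: wL³/(24EI) = 323.1/EI
  span YZ: UDL 27.8: wL³/(24EI) = 2002/EI
  span YZ: point load 65.9 at a = 3.6: Pab(L + b)/(6LEI) = 564.6/EI
  relative rotation θ_0 = (480.9 + 2566)/EI = 3047/EI
A unit hogging moment at Y produces rotation L₁/(3EI) + L₂/(3EI) = 6/EI.
Slope continuity at Y: θ_0 = M_Y·6/EI, so M_Y = 3047/6 = 507.9 kN·m (hogging).
Span XY, ΣM about X with M_Y applied at Y: R_Y^{XY}·6 = 810.6 + 507.9, so R_Y^{XY} = 219.7 kN and R_X = 352.4 − 219.7 = 132.7 kN.
Span YZ, ΣM about Z: R_Y^{YZ}·12 = 2555 + 507.9, so R_Y^{YZ} = 255.3 kN and R_Z = 399.5 − 255.3 = 144.2 kN.
R_Y = 219.7 + 255.3 = 475 kN.

R_Y = 475 kN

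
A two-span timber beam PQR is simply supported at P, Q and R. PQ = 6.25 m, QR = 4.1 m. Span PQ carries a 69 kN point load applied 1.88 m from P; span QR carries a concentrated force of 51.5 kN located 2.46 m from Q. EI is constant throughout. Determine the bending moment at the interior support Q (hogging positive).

Release continuity at Q by inserting a hinge; the redundant is the internal moment M_Q. The primary structure is two simply-supported spans PQ and QR.
End slopes at the hinge Q, treating each span as simply supported:
  span PQ: point load 69 at a = 1.88: Pab(L + a)/(6LEI) = 122.9/EI
  span QR: point load 51.5 at a = 2.46: Pab(L + b)/(6LEI) = 48.48/EI
  relative rotation θ_0 = (122.9 + 48.48)/EI = 171.4/EI
A unit hogging moment at Q produces rotation L₁/(3EI) + L₂/(3EI) = 3.45/EI.
Compatibility: M_Q·(L₁+L₂)/(3EI) = θ_0, giving M_Q = 49.68 kN·m (hogging).

M_Q = 49.68 kN·m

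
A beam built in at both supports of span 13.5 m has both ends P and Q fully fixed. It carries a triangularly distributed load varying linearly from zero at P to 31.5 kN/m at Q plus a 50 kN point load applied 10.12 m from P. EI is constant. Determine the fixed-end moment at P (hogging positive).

M_P = 223.1 kN·m

Take the two fixed-end moments M_P, M_Q as redundants; the released structure is the simple span PQ.
Simple-span end rotations at P and Q under the given loads:
  at P: triangular load, peak 31.5: 7w₀L³/(360EI) = 1507/EI
  at Q: triangular load, peak 31.5: w₀L³/(45EI) = 1722/EI
  at P: point load 50 at a = 10.12: Pab(L + b)/(6LEI) = 356.4/EI
  at Q: point load 50 at a = 10.12: Pab(L + a)/(6LEI) = 498.7/EI
  θ_P0 = 1863/EI,  θ_Q0 = 2221/EI
Flexibility coefficients: a unit moment at one end gives L/(3EI) there and L/(6EI) at the far end, so f₁₁ = f₂₂ = 4.5/EI and f₁₂ = f₂₁ = 2.25/EI.
Compatibility — zero rotation at each built-in end:
  4.5 M_P + 2.25 M_Q = 1863
  2.25 M_P + 4.5 M_Q = 2221
Solving the pair gives M_P = 223.1 kN·m and M_Q = 382 kN·m (hogging).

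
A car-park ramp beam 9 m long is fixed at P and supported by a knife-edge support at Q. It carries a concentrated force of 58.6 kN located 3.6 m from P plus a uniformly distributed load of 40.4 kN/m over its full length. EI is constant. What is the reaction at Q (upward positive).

Take the reaction at Q as the redundant and release it; the primary structure is a cantilever fixed at P.
Free-end deflection of the primary structure under the applied loading (downward +):
  point load 58.6 at a = 3.6: Pa²(3L − a)/(6EI) = 2962/EI
  UDL 40.4: wL⁴/(8EI) = 33133/EI
  δ_0 = 36095/EI
Flexibility coefficient — unit upward force at Q: δ_{QQ} = L³/(3EI) = 243/EI.
Compatibility at Q: δ_0 − R_Q·δ_{QQ} = 0, so R_Q = 36095/243 = 148.5 kN.

R_Q = 148.5 kN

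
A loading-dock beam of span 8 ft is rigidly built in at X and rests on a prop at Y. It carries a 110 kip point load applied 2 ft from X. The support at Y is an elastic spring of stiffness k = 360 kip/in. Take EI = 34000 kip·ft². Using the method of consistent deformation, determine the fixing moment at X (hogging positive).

M_X = 147.7 kip·ft

Choose R_Y as the redundant. The primary structure is the cantilever fixed at X.
Deflection at Y on the released cantilever, summing each load's contribution:
  point load 110 at a = 2: Pa²(3L − a)/(6EI) = 1613/EI
Tip deflection under a unit load at Y: L³/(3EI) = 170.7/EI.
With EI = 34000 kip·ft²: δ_0 = 0.047451 ft and δ_{YY} = 0.00502 ft/kip.
Compatibility — the spring shortens by R_Y/k under the reaction it provides: δ_0 − R_Y·δ_{YY} = R_Y/k. With 1/k = 1/(360×12) ft/kip = 0.000231 ft/kip, R_Y = δ_0 / (δ_{YY} + 1/k) = 0.047451 / (0.00502 + 0.000231) = 9.036 kip.
Moment equilibrium about X: M_X = Σ(load moments about X) − R_Y·L = 220 − 9.036×8 = 147.7 kip·ft.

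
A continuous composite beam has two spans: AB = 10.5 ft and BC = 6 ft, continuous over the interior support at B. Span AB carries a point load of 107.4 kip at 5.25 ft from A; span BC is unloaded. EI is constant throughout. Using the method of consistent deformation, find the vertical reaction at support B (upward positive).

R_B = 88.94 kip

Take M_B as the redundant. Released structure: two simple spans AB and BC with a hinge at B.
End slopes at the hinge B, treating each span as simply supported:
  span AB: point load 107.4 at a = 5.25: Pab(L + a)/(6LEI) = 740.1/EI
  relative rotation θ_0 = (740.1 + 0)/EI = 740.1/EI
A unit hogging moment at B produces rotation L₁/(3EI) + L₂/(3EI) = 5.5/EI.
Compatibility: M_B·(L₁+L₂)/(3EI) = θ_0, giving M_B = 134.6 kip·ft (hogging).
Span AB, ΣM about A with M_B applied at B: R_B^{AB}·10.5 = 563.9 + 134.6, so R_B^{AB} = 66.51 kip and R_A = 107.4 − 66.51 = 40.89 kip.
Span BC, ΣM about C: R_B^{BC}·6 = 0 + 134.6, so R_B^{BC} = 22.43 kip and R_C = 0 − 22.43 = -22.43 kip.
R_B = 66.51 + 22.43 = 88.94 kip.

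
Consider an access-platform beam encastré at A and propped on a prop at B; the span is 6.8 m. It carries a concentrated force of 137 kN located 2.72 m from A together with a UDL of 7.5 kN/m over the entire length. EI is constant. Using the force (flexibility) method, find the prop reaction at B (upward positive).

R_B = 47.62 kN

Release the roller at B. Primary structure: cantilever fixed at A.
Deflection at B on the released cantilever, summing each load's contribution:
  point load 137 at a = 2.72: Pa²(3L − a)/(6EI) = 2987/EI
  UDL 7.5: wL⁴/(8EI) = 2005/EI
  δ_0 = 4991/EI
Flexibility coefficient — unit upward force at B: δ_{BB} = L³/(3EI) = 104.8/EI.
The prop prevents deflection at B: R_B = δ_0/δ_{BB} = 4991/104.8 = 47.62 kN.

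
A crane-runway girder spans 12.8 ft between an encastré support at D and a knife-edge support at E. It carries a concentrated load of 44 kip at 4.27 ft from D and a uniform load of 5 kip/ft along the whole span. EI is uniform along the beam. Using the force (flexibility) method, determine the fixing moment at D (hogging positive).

Take the reaction at E as the redundant and release it; the primary structure is a cantilever fixed at D.
Free-end deflection of the primary structure under the applied loading (downward +):
  point load 44 at a = 4.27: Pa²(3L − a)/(6EI) = 4563/EI
  UDL 5: wL⁴/(8EI) = 16777/EI
  δ_0 = 21341/EI
Flexibility coefficient — unit upward force at E: δ_{EE} = L³/(3EI) = 699.1/EI.
Compatibility at E: δ_0 − R_E·δ_{EE} = 0, so R_E = 21341/699.1 = 30.53 kip.
Moment equilibrium about D: M_D = Σ(load moments about D) − R_E·L = 597.5 − 30.53×12.8 = 206.7 kip·ft.

M_D = 206.7 kip·ft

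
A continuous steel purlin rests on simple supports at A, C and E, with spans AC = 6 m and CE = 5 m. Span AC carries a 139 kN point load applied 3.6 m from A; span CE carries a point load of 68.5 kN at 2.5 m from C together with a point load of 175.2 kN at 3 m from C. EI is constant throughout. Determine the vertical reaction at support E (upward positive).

Take M_C as the redundant. Released structure: two simple spans AC and CE with a hinge at C.
End slopes at the hinge C, treating each span as simply supported:
  span AC: point load 139 at a = 3.6: Pab(L + a)/(6LEI) = 320.3/EI
  span CE: point load 68.5 at a = 2.5: Pab(L + b)/(6LEI) = 107/EI
  span CE: point load 175.2 at a = 3: Pab(L + b)/(6LEI) = 245.3/EI
  relative rotation θ_0 = (320.3 + 352.3)/EI = 672.6/EI
A unit hogging moment at C produces rotation L₁/(3EI) + L₂/(3EI) = 3.667/EI.
Slope continuity at C: θ_0 = M_C·3.667/EI, so M_C = 672.6/3.667 = 183.4 kN·m (hogging).
Span CE, ΣM about E: R_C^{CE}·5 = 521.6 + 183.4, so R_C^{CE} = 141 kN and R_E = 243.7 − 141 = 102.7 kN.

R_E = 102.7 kN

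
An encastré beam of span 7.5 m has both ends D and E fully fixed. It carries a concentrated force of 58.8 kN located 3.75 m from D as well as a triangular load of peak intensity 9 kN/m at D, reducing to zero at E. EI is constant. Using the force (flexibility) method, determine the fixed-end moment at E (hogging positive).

Take the two fixed-end moments M_D, M_E as redundants; the released structure is the simple span DE.
On the primary (simply-supported) span, the end slopes from the loading are:
  at D: point load 58.8 at a = 3.75: Pab(L + b)/(6LEI) = 206.7/EI
  at E: point load 58.8 at a = 3.75: Pab(L + a)/(6LEI) = 206.7/EI
  at D: triangular load, peak 9: w₀L³/(45EI) = 84.38/EI
  at E: triangular load, peak 9: 7w₀L³/(360EI) = 73.83/EI
  θ_D0 = 291.1/EI,  θ_E0 = 280.5/EI
Flexibility coefficients: a unit moment at one end gives L/(3EI) there and L/(6EI) at the far end, so f₁₁ = f₂₂ = 2.5/EI and f₁₂ = f₂₁ = 1.25/EI.
Compatibility — zero rotation at each built-in end:
  2.5 M_D + 1.25 M_E = 291.1
  1.25 M_D + 2.5 M_E = 280.5
Solving the pair gives M_D = 80.44 kN·m and M_E = 72 kN·m (hogging).

M_E = 72 kN·m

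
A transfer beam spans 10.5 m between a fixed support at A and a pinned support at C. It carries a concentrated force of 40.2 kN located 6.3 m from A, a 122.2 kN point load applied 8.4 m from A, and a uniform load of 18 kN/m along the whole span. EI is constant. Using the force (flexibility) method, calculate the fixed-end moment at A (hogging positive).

Remove the prop at C; the released (primary) structure is a cantilever built in at A.
Free-end deflection of the primary structure under the applied loading (downward +):
  point load 40.2 at a = 6.3: Pa²(3L − a)/(6EI) = 6701/EI
  point load 122.2 at a = 8.4: Pa²(3L − a)/(6EI) = 33196/EI
  UDL 18: wL⁴/(8EI) = 27349/EI
  δ_0 = 67247/EI
Flexibility coefficient — unit upward force at C: δ_{CC} = L³/(3EI) = 385.9/EI.
Compatibility at C: δ_0 − R_C·δ_{CC} = 0, so R_C = 67247/385.9 = 174.3 kN.
Moment equilibrium about A: M_A = Σ(load moments about A) − R_C·L = 2272 − 174.3×10.5 = 442.2 kN·m.

M_A = 442.2 kN·m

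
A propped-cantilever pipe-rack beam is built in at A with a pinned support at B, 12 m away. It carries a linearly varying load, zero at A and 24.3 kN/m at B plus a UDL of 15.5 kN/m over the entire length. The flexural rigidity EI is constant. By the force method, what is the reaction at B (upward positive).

Choose R_B as the redundant. The primary structure is the cantilever fixed at A.
Primary-structure tip deflection at B by superposition:
  triangular load, peak 24.3 at the free end: 11w₀L⁴/(120EI) = 46189/EI
  UDL 15.5: wL⁴/(8EI) = 40176/EI
  δ_0 = 86365/EI
Tip deflection under a unit load at B: L³/(3EI) = 576/EI.
Compatibility at B: δ_0 − R_B·δ_{BB} = 0, so R_B = 86365/576 = 149.9 kN.

R_B = 149.9 kN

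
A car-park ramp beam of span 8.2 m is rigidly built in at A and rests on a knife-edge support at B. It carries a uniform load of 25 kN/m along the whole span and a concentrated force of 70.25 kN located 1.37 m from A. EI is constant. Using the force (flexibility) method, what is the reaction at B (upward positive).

R_B = 79.65 kN

Release the roller at B. Primary structure: cantilever fixed at A.
Downward deflection at the released point B due to the loads:
  UDL 25: wL⁴/(8EI) = 14129/EI
  point load 70.25 at a = 1.37: Pa²(3L − a)/(6EI) = 510.5/EI
  δ_0 = 14639/EI
Tip deflection under a unit load at B: L³/(3EI) = 183.8/EI.
Compatibility at B: δ_0 − R_B·δ_{BB} = 0, so R_B = 14639/183.8 = 79.65 kN.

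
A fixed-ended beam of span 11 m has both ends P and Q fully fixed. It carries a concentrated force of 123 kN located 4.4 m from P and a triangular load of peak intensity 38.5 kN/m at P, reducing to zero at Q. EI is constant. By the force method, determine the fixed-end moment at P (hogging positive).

M_P = 427.8 kN·m

Take the two fixed-end moments M_P, M_Q as redundants; the released structure is the simple span PQ.
Simple-span end rotations at P and Q under the given loads:
  at P: point load 123 at a = 4.4: Pab(L + b)/(6LEI) = 952.5/EI
  at Q: point load 123 at a = 4.4: Pab(L + a)/(6LEI) = 833.4/EI
  at P: triangular load, peak 38.5: w₀L³/(45EI) = 1139/EI
  at Q: triangular load, peak 38.5: 7w₀L³/(360EI) = 996.4/EI
  θ_P0 = 2091/EI,  θ_Q0 = 1830/EI
Flexibility coefficients: a unit moment at one end gives L/(3EI) there and L/(6EI) at the far end, so f₁₁ = f₂₂ = 3.667/EI and f₁₂ = f₂₁ = 1.833/EI.
Compatibility — zero rotation at each built-in end:
  3.667 M_P + 1.833 M_Q = 2091
  1.833 M_P + 3.667 M_Q = 1830
Solving the pair gives M_P = 427.8 kN·m and M_Q = 285.2 kN·m (hogging).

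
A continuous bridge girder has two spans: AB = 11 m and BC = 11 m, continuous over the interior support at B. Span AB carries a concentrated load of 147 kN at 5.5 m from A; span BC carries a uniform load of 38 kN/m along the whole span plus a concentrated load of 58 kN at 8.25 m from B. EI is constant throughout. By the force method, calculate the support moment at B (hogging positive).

Release continuity at B by inserting a hinge; the redundant is the internal moment M_B. The primary structure is two simply-supported spans AB and BC.
Discontinuity in slope at B on the released structure — sum the simple-span end rotations:
  span AB: point load 147 at a = 5.5: Pab(L + a)/(6LEI) = 1112/EI
  span BC: UDL 38: wL³/(24EI) = 2107/EI
  span BC: point load 58 at a = 8.25: Pab(L + b)/(6LEI) = 274.1/EI
  relative rotation θ_0 = (1112 + 2382)/EI = 3493/EI
A unit hogging moment at B produces rotation L₁/(3EI) + L₂/(3EI) = 7.333/EI.
Slope continuity at B: θ_0 = M_B·7.333/EI, so M_B = 3493/7.333 = 476.4 kN·m (hogging).

M_B = 476.4 kN·m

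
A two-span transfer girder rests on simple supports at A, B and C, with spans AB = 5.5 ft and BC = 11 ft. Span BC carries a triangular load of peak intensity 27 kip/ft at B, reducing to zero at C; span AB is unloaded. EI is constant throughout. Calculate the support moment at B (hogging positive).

Take M_B as the redundant. Released structure: two simple spans AB and BC with a hinge at B.
End slopes at the hinge B, treating each span as simply supported:
  span BC: triangular load, peak 27: w₀L³/(45EI) = 798.6/EI
  relative rotation θ_0 = (0 + 798.6)/EI = 798.6/EI
A unit hogging moment at B produces rotation L₁/(3EI) + L₂/(3EI) = 5.5/EI.
Compatibility: M_B·(L₁+L₂)/(3EI) = θ_0, giving M_B = 145.2 kip·ft (hogging).

M_B = 145.2 kip·ft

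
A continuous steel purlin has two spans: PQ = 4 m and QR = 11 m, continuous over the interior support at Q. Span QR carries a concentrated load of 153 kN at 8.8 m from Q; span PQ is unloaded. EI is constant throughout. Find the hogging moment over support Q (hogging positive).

M_Q = 118.5 kN·m

Take M_Q as the redundant. Released structure: two simple spans PQ and QR with a hinge at Q.
Rotations at Q on the released spans (each span's end-slope, ×1/EI):
  span QR: point load 153 at a = 8.8: Pab(L + b)/(6LEI) = 592.4/EI
  relative rotation θ_0 = (0 + 592.4)/EI = 592.4/EI
A unit hogging moment at Q produces rotation L₁/(3EI) + L₂/(3EI) = 5/EI.
Compatibility: M_Q·(L₁+L₂)/(3EI) = θ_0, giving M_Q = 118.5 kN·m (hogging).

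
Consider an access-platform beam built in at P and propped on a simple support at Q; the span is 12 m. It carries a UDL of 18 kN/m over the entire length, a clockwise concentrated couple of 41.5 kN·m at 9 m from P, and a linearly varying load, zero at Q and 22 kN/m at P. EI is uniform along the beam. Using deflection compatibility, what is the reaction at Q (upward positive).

Take the reaction at Q as the redundant and release it; the primary structure is a cantilever fixed at P.
Primary-structure tip deflection at Q by superposition:
  UDL 18: wL⁴/(8EI) = 46656/EI
  clockwise couple 41.5 at a = 9: M₀a(2L − a)/(2EI) = 2801/EI
  triangular load, peak 22 at the fixed end: w₀L⁴/(30EI) = 15206/EI
  δ_0 = 64664/EI
Flexibility coefficient — unit upward force at Q: δ_{QQ} = L³/(3EI) = 576/EI.
Compatibility at Q: δ_0 − R_Q·δ_{QQ} = 0, so R_Q = 64664/576 = 112.3 kN.

R_Q = 112.3 kN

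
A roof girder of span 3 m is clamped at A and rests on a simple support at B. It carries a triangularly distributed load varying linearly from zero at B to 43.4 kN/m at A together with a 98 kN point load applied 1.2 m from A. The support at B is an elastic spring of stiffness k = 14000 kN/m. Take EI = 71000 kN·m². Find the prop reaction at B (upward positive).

R_B = 21.36 kN

Release the roller at B. Primary structure: cantilever fixed at A.
Primary-structure tip deflection at B by superposition:
  triangular load, peak 43.4 at the fixed end: w₀L⁴/(30EI) = 117.2/EI
  point load 98 at a = 1.2: Pa²(3L − a)/(6EI) = 183.5/EI
  δ_0 = 300.6/EI
Tip deflection under a unit load at B: L³/(3EI) = 9/EI.
With EI = 71000 kN·m²: δ_0 = 0.004234 m and δ_{BB} = 0.000127 m/kN.
Compatibility — the spring shortens by R_B/k under the reaction it provides: δ_0 − R_B·δ_{BB} = R_B/k. With 1/k = 0.000071 m/kN, R_B = δ_0 / (δ_{BB} + 1/k) = 0.004234 / (0.000127 + 0.000071) = 21.36 kN.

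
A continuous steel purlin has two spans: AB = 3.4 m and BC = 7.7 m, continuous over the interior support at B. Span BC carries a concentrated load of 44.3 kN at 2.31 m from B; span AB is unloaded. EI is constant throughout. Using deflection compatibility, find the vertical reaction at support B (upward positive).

Take M_B as the redundant. Released structure: two simple spans AB and BC with a hinge at B.
Rotations at B on the released spans (each span's end-slope, ×1/EI):
  span BC: point load 44.3 at a = 2.31: Pab(L + b)/(6LEI) = 156.3/EI
  relative rotation θ_0 = (0 + 156.3)/EI = 156.3/EI
A unit hogging moment at B produces rotation L₁/(3EI) + L₂/(3EI) = 3.7/EI.
Compatibility: M_B·(L₁+L₂)/(3EI) = θ_0, giving M_B = 42.24 kN·m (hogging).
Span AB, ΣM about A with M_B applied at B: R_B^{AB}·3.4 = 0 + 42.24, so R_B^{AB} = 12.42 kN and R_A = 0 − 12.42 = -12.42 kN.
Span BC, ΣM about C: R_B^{BC}·7.7 = 238.8 + 42.24, so R_B^{BC} = 36.5 kN and R_C = 44.3 − 36.5 = 7.805 kN.
R_B = 12.42 + 36.5 = 48.92 kN.

R_B = 48.92 kN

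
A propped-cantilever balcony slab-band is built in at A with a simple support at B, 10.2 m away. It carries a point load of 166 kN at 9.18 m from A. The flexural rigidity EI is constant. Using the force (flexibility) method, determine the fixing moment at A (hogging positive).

Choose R_B as the redundant. The primary structure is the cantilever fixed at A.
Deflection at B on the released cantilever, summing each load's contribution:
  point load 166 at a = 9.18: Pa²(3L − a)/(6EI) = 49942/EI
Tip deflection under a unit load at B: L³/(3EI) = 353.7/EI.
Compatibility at B: δ_0 − R_B·δ_{BB} = 0, so R_B = 49942/353.7 = 141.2 kN.
Moment equilibrium about A: M_A = Σ(load moments about A) − R_B·L = 1524 − 141.2×10.2 = 83.81 kN·m.

M_A = 83.81 kN·m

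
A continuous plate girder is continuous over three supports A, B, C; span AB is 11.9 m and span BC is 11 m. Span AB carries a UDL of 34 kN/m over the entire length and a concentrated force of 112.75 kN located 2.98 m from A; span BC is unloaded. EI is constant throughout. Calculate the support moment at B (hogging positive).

M_B = 394.6 kN·m

Take M_B as the redundant. Released structure: two simple spans AB and BC with a hinge at B.
End slopes at the hinge B, treating each span as simply supported:
  span AB: UDL 34: wL³/(24EI) = 2387/EI
  span AB: point load 112.75 at a = 2.98: Pab(L + a)/(6LEI) = 624.6/EI
  relative rotation θ_0 = (3012 + 0)/EI = 3012/EI
A unit hogging moment at B produces rotation L₁/(3EI) + L₂/(3EI) = 7.633/EI.
Slope continuity at B: θ_0 = M_B·7.633/EI, so M_B = 3012/7.633 = 394.6 kN·m (hogging).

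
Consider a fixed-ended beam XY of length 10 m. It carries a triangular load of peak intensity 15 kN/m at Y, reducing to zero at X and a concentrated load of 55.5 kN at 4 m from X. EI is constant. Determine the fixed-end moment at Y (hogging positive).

Take the two fixed-end moments M_X, M_Y as redundants; the released structure is the simple span XY.
End rotations of the released simple span under the applied load (×1/EI):
  at X: triangular load, peak 15: 7w₀L³/(360EI) = 291.7/EI
  at Y: triangular load, peak 15: w₀L³/(45EI) = 333.3/EI
  at X: point load 55.5 at a = 4: Pab(L + b)/(6LEI) = 355.2/EI
  at Y: point load 55.5 at a = 4: Pab(L + a)/(6LEI) = 310.8/EI
  θ_X0 = 646.9/EI,  θ_Y0 = 644.1/EI
Flexibility coefficients: a unit moment at one end gives L/(3EI) there and L/(6EI) at the far end, so f₁₁ = f₂₂ = 3.333/EI and f₁₂ = f₂₁ = 1.667/EI.
Compatibility — zero rotation at each built-in end:
  3.333 M_X + 1.667 M_Y = 646.9
  1.667 M_X + 3.333 M_Y = 644.1
Solving the pair gives M_X = 129.9 kN·m and M_Y = 128.3 kN·m (hogging).

M_Y = 128.3 kN·m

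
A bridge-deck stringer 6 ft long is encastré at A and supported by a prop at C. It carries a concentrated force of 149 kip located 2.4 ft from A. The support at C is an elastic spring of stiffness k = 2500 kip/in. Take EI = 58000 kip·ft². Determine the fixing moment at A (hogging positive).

Take the reaction at C as the redundant and release it; the primary structure is a cantilever fixed at A.
Primary-structure tip deflection at C by superposition:
  point load 149 at a = 2.4: Pa²(3L − a)/(6EI) = 2231/EI
Flexibility coefficient — unit upward force at C: δ_{CC} = L³/(3EI) = 72/EI.
With EI = 58000 kip·ft²: δ_0 = 0.038473 ft and δ_{CC} = 0.001241 ft/kip.
Compatibility — the spring shortens by R_C/k under the reaction it provides: δ_0 − R_C·δ_{CC} = R_C/k. With 1/k = 1/(2500×12) ft/kip = 0.000033 ft/kip, R_C = δ_0 / (δ_{CC} + 1/k) = 0.038473 / (0.001241 + 0.000033) = 30.18 kip.
Moment equilibrium about A: M_A = Σ(load moments about A) − R_C·L = 357.6 − 30.18×6 = 176.5 kip·ft.

M_A = 176.5 kip·ft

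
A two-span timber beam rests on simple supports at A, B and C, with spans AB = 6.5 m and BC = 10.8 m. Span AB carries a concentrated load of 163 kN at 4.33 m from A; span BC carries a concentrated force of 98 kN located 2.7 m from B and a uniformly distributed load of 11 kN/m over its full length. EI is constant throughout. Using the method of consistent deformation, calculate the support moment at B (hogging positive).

M_B = 282.3 kN·m

Take M_B as the redundant. Released structure: two simple spans AB and BC with a hinge at B.
Discontinuity in slope at B on the released structure — sum the simple-span end rotations:
  span AB: point load 163 at a = 4.33: Pab(L + a)/(6LEI) = 425.3/EI
  span BC: point load 98 at a = 2.7: Pab(L + b)/(6LEI) = 625.1/EI
  span BC: UDL 11: wL³/(24EI) = 577.4/EI
  relative rotation θ_0 = (425.3 + 1202)/EI = 1628/EI
A unit hogging moment at B produces rotation L₁/(3EI) + L₂/(3EI) = 5.767/EI.
Compatibility: M_B·(L₁+L₂)/(3EI) = θ_0, giving M_B = 282.3 kN·m (hogging).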